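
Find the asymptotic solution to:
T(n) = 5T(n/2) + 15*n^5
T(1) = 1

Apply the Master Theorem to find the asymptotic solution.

a=5, b=2, f(n)=15*n^5. log_2(5) = 2.322 < 5. Case 3: T(n) = O(n^5).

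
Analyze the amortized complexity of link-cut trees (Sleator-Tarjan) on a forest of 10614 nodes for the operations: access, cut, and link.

Link-cut trees represent the forest using splay trees over preferred paths. With potential Phi = sum over nodes of log(size of virtual subtree), each access on 10614 nodes is O(log 10614) = O(log n) amortized by the splay-tree access lemma. Cut and link are O(1) plus one access.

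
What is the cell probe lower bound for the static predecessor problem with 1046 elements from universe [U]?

The Patrascu-Thorup lower bound shows any data structure on n = 1046 elements using O(n * polylog(n)) space requires Omega(log log U) query time. van Emde Boas trees achieve O(log log U) with O(U) space.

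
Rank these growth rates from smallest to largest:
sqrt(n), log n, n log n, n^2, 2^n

Ordered by growth rate: log n < sqrt(n) < n log n < n^2 < 2^n.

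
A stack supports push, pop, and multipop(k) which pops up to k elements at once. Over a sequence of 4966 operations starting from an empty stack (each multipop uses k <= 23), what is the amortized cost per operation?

Each element is pushed exactly once and popped at most once (whether by pop or as part of a multipop). So the total number of individual pops over the whole sequence is at most the number of pushes, which is at most 4966. Total work <= 2 * 4966, hence O(1) amortized per operation.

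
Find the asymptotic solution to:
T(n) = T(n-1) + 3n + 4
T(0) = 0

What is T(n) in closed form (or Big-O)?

Dominant term in sum is 3*sum(i, i=1..n) = 3*n*(n+1)/2 = O(n^2).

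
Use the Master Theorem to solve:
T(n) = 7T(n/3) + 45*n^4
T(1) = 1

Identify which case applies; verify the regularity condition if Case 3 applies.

a=7, b=3, f(n)=45*n^4.
log_3(7) = 1.771 < 4.
f(n) = Omega(n^(1.771+epsilon)) for some epsilon > 0, so Case 3 is the candidate.
Regularity: a*f(n/b) = 7*45*(n/3)^4 = (7/81)*45*n^4 <= c*f(n) with c = 7/81 < 1. Satisfied.
Case 3: T(n) = Theta(n^4).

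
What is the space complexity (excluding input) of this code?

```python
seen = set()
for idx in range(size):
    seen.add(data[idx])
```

Space complexity: O(n).
Auxiliary storage grows linearly with the input size n in the worst case.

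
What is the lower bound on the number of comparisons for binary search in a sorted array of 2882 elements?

With 2882 possible positions, we need at least ceil(log_2(2882)) = 12 comparisons. Each comparison splits the remaining candidates by at most half.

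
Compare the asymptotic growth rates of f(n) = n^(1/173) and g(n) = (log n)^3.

f(n) = n^(1/173) grows faster: any positive power of n dominates any polylog.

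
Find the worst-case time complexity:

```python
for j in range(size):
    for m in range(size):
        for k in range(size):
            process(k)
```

Time complexity: O(n^3).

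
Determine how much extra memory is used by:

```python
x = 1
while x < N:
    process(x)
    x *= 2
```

Space complexity: O(1).
Only a constant amount of auxiliary storage is used; nothing grows with n.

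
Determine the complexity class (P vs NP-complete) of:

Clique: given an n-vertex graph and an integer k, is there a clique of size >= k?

This problem is NP-complete: complement of Independent Set / Vertex Cover (with k part of the input).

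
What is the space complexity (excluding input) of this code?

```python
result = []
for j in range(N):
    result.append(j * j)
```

Space complexity: O(n).
Auxiliary storage grows linearly with the input size n in the worst case.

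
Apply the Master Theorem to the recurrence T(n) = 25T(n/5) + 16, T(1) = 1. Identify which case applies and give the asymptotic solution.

a=25, b=5, f(n)=16.
log_5(25) = 2 > 0.
Since f(n) = O(n^0) is polynomially smaller than n^2, Case 1 applies.
T(n) = Theta(n^2).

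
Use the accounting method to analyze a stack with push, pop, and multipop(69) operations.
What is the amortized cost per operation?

Assign 2 credits per push (1 for the push, 1 saved for a future pop). Each pop or element popped by multipop(69) uses 1 saved credit. Total credits never go negative, so amortized cost is O(1).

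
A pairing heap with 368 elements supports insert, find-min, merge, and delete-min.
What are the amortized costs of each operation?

Pairing heaps are self-adjusting heap-ordered trees. Insert and merge link two roots: O(1). Find-min reads the root: O(1). Delete-min removes the root, then pairs children in two passes; amortized cost is O(log 368) = O(log n).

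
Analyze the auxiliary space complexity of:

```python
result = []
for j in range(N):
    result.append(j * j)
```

Space complexity: O(n).
Auxiliary storage grows linearly with the input size n in the worst case.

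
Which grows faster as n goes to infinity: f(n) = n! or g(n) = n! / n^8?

f(n) = n! grows faster: the ratio n!/(n!/n^8) = n^8 -> infinity.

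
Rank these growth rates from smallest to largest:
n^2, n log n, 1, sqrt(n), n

Ordered by growth rate: 1 < sqrt(n) < n < n log n < n^2.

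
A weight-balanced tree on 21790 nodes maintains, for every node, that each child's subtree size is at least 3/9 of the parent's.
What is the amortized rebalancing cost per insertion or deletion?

With balance ratio 3/9, tree height is O(log_{9/3}(21790)) = O(log n). A rebalance at a node of size s costs O(s) but requires Omega(s) updates in that subtree to retrigger. Summed over the O(log n) ancestors of the touched leaf, amortized rebalancing is O(log n).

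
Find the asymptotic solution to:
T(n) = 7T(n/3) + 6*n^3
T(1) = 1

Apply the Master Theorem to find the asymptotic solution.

a=7, b=3, f(n)=6*n^3. log_3(7) = 1.771 < 3. Case 3: T(n) = O(n^3).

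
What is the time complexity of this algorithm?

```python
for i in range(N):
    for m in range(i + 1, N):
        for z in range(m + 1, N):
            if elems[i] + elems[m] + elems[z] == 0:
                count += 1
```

Time complexity: O(n^3).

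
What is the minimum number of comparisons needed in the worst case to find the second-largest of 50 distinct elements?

Lower bound: finding the max needs 50-1 comparisons. By the adversary weight-doubling argument, the max must personally win >= ceil(log_2(50)) = 6 comparisons; the 2nd-largest is among those 6 losers, needing 6-1 more comparisons. Total >= 50-1 + 6-1 = 54. A balanced knockout tournament achieves this.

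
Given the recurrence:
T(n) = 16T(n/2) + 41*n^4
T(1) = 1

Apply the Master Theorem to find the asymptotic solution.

a=16, b=2, f(n)=41*n^4. log_2(16) = 4. Case 2: T(n) = O(n^4 log n).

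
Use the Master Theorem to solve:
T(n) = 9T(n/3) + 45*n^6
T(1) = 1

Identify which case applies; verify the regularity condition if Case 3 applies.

a=9, b=3, f(n)=45*n^6.
log_3(9) = 2 < 6.
f(n) = Omega(n^(2+epsilon)) for some epsilon > 0, so Case 3 is the candidate.
Regularity: a*f(n/b) = 9*45*(n/3)^6 = (9/729)*45*n^6 <= c*f(n) with c = 9/729 < 1. Satisfied.
Case 3: T(n) = Theta(n^6).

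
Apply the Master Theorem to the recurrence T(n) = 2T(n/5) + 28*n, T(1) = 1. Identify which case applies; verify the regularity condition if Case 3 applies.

a=2, b=5, f(n)=28*n.
log_5(2) = 0.4307 < 1.
f(n) = Omega(n^(0.4307+epsilon)) for some epsilon > 0, so Case 3 is the candidate.
Regularity: a*f(n/b) = 2*28*(n/5)^1 = (2/5)*28*n^1 <= c*f(n) with c = 2/5 < 1. Satisfied.
Case 3: T(n) = Theta(n).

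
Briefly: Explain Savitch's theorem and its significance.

Savitch's theorem states that NSPACE(f(n)) is contained in DSPACE(f(n)^2) for f(n) >= log n. In particular, NPSPACE = PSPACE, meaning nondeterminism does not significantly help for space-bounded computation. This contrasts with time, where we do not know if P = NP.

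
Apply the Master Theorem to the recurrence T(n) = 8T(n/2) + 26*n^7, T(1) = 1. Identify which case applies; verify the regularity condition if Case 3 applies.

a=8, b=2, f(n)=26*n^7.
log_2(8) = 3 < 7.
f(n) = Omega(n^(3+epsilon)) for some epsilon > 0, so Case 3 is the candidate.
Regularity: a*f(n/b) = 8*26*(n/2)^7 = (8/128)*26*n^7 <= c*f(n) with c = 8/128 < 1. Satisfied.
Case 3: T(n) = Theta(n^7).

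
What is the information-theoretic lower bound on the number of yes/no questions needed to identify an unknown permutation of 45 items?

There are 45! = 119622220865480194561963161495657715064383733760000000000 permutations. Each yes/no question gives at most 1 bit, so at least ceil(log_2(119622220865480194561963161495657715064383733760000000000)) = 187 questions are needed.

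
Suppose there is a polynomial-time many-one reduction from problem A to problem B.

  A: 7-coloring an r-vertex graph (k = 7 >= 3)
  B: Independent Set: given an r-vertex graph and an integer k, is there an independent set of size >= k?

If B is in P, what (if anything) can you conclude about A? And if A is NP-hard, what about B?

A poly-time reduction A <=_p B means any A-instance can be transformed to a B-instance in poly time.
If B is in P: compose the reduction with B's poly-time algorithm to solve A in poly time, so A is in P.
If A is NP-hard: every NP problem reduces to A, which reduces to B; composing reductions, every NP problem reduces to B, so B is NP-hard.
(Here in fact A is NP-complete and B is NP-complete.)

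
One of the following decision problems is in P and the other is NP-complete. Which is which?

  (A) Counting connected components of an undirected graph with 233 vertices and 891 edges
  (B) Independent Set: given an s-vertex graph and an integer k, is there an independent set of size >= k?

(A) is P: BFS/DFS visits each vertex and edge once: O(V+E).
(B) is NP-complete: complement of Clique (with k part of the input).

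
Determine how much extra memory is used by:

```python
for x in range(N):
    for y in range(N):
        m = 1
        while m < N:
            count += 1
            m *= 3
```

Space complexity: O(1).
Only a constant amount of auxiliary storage is used; nothing grows with n.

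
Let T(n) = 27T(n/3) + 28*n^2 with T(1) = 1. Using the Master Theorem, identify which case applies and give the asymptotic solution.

a=27, b=3, f(n)=28*n^2.
log_3(27) = 3 > 2.
Since f(n) = O(n^2) is polynomially smaller than n^3, Case 1 applies.
T(n) = Theta(n^3).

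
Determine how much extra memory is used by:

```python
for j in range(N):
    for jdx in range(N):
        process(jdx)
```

Space complexity: O(1).
Only a constant amount of auxiliary storage is used; nothing grows with n.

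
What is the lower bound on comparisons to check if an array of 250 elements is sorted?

To verify 250 elements are sorted, we must compare each consecutive pair. Skipping any pair allows an adversary to swap them. Therefore 249 comparisons are necessary and sufficient.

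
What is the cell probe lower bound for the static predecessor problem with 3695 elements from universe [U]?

The Patrascu-Thorup lower bound shows any data structure on n = 3695 elements using O(n * polylog(n)) space requires Omega(log log U) query time. van Emde Boas trees achieve O(log log U) with O(U) space.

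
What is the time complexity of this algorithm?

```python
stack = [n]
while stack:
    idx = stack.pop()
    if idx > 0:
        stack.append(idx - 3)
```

Time complexity: O(n).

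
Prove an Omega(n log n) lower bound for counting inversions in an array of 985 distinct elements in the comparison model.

Decision-tree argument: at any leaf, the comparisons made (with transitivity) must totally order all 985 elements -- otherwise some pair (i,j) is unordered, and an adversary can present two inputs agreeing on every comparison made but with that pair flipped, changing the inversion count by 1, so the leaf's output is wrong on one of them. Hence the tree has >= 985! leaves and height >= log_2(985!) = Omega(n log n). Modified merge sort achieves O(n log n).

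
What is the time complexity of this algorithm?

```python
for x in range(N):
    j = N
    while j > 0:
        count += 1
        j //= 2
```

Time complexity: O(n log n).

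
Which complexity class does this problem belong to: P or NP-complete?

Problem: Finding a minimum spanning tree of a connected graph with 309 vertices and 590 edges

This problem is in P: Kruskal's / Prim's algorithms run in polynomial time.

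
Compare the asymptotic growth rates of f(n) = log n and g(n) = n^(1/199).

g(n) = n^(1/199) grows faster: any positive power of n dominates log n.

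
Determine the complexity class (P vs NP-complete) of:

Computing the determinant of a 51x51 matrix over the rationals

This problem is in P: Gaussian elimination runs in O(n^3).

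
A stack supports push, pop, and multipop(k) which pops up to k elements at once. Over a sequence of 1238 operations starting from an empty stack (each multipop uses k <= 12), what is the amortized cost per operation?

Each element is pushed exactly once and popped at most once (whether by pop or as part of a multipop). So the total number of individual pops over the whole sequence is at most the number of pushes, which is at most 1238. Total work <= 2 * 1238, hence O(1) amortized per operation.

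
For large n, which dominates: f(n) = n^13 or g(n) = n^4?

f(n) = n^13 grows faster: n^13/n^4 = n^9 -> infinity.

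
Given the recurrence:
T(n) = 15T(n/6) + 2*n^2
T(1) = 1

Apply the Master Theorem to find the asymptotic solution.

a=15, b=6, f(n)=2*n^2. log_6(15) = 1.511 < 2. Case 3: T(n) = O(n^2).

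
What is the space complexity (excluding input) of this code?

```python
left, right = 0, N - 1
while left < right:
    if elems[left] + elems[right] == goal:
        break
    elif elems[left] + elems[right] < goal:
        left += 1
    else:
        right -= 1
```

Space complexity: O(1).
Only a constant amount of auxiliary storage is used; nothing grows with n.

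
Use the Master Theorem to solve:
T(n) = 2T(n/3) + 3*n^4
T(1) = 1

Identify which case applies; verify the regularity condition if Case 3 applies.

a=2, b=3, f(n)=3*n^4.
log_3(2) = 0.6309 < 4.
f(n) = Omega(n^(0.6309+epsilon)) for some epsilon > 0, so Case 3 is the candidate.
Regularity: a*f(n/b) = 2*3*(n/3)^4 = (2/81)*3*n^4 <= c*f(n) with c = 2/81 < 1. Satisfied.
Case 3: T(n) = Theta(n^4).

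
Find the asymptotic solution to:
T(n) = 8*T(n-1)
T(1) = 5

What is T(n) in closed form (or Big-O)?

Each step multiplies by 8. T(n) = T(1)*8^(n-1) = 5*8^(n-1).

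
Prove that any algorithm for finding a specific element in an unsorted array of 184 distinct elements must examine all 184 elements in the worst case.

Adversary argument: if the algorithm examines fewer than 184 elements, the adversary places the target in an unexamined position. The algorithm cannot distinguish 'not present' from 'in unexamined position'.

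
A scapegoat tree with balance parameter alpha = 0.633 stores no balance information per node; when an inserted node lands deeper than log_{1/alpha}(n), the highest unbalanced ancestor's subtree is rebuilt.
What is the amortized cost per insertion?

Search/insert path is O(log n). A rebuild of a subtree of size s costs O(s), but with alpha = 0.633 at least Omega(s) insertions must have occurred in that subtree since its last rebuild. Charging O(1) of the rebuild to each such insertion gives O(log n) amortized.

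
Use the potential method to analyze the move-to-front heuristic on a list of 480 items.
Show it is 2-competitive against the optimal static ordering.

Let Phi = number of inversions between the MTF list and the optimal static list (0 <= Phi <= C(480,2)). Accessing an element at MTF position k and optimal position j: the move-to-front destroys all k-1 inversions in front of it that are not in front in optimal (>= k-j of them) and creates at most j-1 new ones. Amortized cost <= k + (j-1) - (k-j) = 2j - 1 <= 2 * optimal cost.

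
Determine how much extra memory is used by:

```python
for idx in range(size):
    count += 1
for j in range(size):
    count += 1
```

Space complexity: O(1).
Only a constant amount of auxiliary storage is used; nothing grows with n.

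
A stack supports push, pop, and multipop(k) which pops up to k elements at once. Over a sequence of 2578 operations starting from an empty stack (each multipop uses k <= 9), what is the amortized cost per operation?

Each element is pushed exactly once and popped at most once (whether by pop or as part of a multipop). So the total number of individual pops over the whole sequence is at most the number of pushes, which is at most 2578. Total work <= 2 * 2578, hence O(1) amortized per operation.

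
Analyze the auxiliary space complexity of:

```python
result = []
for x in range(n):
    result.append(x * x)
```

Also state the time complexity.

Space complexity: O(n).
Auxiliary storage grows linearly with the input size n in the worst case.
Time complexity: O(n).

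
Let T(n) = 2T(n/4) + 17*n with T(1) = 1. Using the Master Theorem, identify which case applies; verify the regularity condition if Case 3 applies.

a=2, b=4, f(n)=17*n.
log_4(2) = 0.5 < 1.
f(n) = Omega(n^(0.5+epsilon)) for some epsilon > 0, so Case 3 is the candidate.
Regularity: a*f(n/b) = 2*17*(n/4)^1 = (2/4)*17*n^1 <= c*f(n) with c = 2/4 < 1. Satisfied.
Case 3: T(n) = Theta(n).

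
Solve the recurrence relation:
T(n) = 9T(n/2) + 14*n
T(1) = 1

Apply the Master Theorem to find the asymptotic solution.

a=9, b=2, f(n)=14*n. log_2(9) = 3.17. Case 1 of Master Theorem: T(n) = O(n^3.17).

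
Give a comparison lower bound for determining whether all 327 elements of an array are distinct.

In the algebraic decision-tree model, the YES region for element distinctness on 327 elements has 327! connected components (one per ordering). Ben-Or's theorem then gives a lower bound of Omega(log(n!)) = Omega(n log n).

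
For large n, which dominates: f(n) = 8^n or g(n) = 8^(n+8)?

f(n) = 8^n and g(n) = 8^(n+8) are Theta of each other: 8^(n+8) = 8^8 * 8^n = Theta(8^n).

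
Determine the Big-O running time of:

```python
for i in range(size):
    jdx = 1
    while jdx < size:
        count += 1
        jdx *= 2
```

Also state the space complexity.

Time complexity: O(n log n).
Space complexity: O(1).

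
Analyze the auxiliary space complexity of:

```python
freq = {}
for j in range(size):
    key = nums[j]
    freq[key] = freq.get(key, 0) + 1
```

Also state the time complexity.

Space complexity: O(n).
Auxiliary storage grows linearly with the input size n in the worst case.
Time complexity: O(n).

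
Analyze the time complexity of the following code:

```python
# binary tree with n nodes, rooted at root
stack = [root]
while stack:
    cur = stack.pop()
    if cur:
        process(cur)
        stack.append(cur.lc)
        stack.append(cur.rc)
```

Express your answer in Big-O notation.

Time complexity: O(n).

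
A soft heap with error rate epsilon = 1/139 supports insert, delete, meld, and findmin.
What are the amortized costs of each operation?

Soft heaps (Chazelle) allow up to an epsilon = 1/139 fraction of elements to have corrupted (raised) keys. Insert is O(log(1/epsilon)) = O(log 139) amortized -- the structure maintains heap-ordered binary trees of rank bounded by O(log(1/epsilon)). Meld concatenates root lists: O(1) amortized. Delete and findmin are O(1) amortized.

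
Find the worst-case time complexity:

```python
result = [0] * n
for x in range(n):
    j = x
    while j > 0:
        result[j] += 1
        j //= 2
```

Time complexity: O(n log n).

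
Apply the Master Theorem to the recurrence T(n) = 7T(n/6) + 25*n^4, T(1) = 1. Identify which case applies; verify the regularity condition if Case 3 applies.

a=7, b=6, f(n)=25*n^4.
log_6(7) = 1.086 < 4.
f(n) = Omega(n^(1.086+epsilon)) for some epsilon > 0, so Case 3 is the candidate.
Regularity: a*f(n/b) = 7*25*(n/6)^4 = (7/1296)*25*n^4 <= c*f(n) with c = 7/1296 < 1. Satisfied.
Case 3: T(n) = Theta(n^4).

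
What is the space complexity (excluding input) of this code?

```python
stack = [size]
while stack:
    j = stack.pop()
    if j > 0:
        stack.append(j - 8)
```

Space complexity: O(1).
Only a constant amount of auxiliary storage is used; nothing grows with n.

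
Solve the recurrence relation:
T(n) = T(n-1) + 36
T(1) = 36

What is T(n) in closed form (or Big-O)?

Unrolling: T(n) = T(n-1) + 36 = T(n-2) + 2*36 = ... = T(1) + (n-1)*36 = 36 + (n-1)*36 = 36n.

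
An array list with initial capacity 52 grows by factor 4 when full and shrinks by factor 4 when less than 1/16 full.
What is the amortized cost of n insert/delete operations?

Using potential function Phi = |4*size - capacity|. Resizing costs are offset by potential release. Amortized O(1) per operation.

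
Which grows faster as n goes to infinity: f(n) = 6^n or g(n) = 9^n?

g(n) = 9^n grows faster: (9/6)^n -> infinity since 9/6 > 1.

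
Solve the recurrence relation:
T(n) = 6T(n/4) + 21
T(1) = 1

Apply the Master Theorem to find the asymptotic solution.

a=6, b=4, f(n)=21. log_4(6) = 1.292. Case 1 of Master Theorem: T(n) = O(n^1.292).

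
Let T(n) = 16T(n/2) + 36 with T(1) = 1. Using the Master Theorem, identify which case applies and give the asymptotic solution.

a=16, b=2, f(n)=36.
log_2(16) = 4 > 0.
Since f(n) = O(n^0) is polynomially smaller than n^4, Case 1 applies.
T(n) = Theta(n^4).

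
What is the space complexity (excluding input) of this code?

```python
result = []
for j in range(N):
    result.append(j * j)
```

Space complexity: O(n).
Auxiliary storage grows linearly with the input size n in the worst case.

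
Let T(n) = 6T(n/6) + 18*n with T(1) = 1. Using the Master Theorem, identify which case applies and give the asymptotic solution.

a=6, b=6, f(n)=18*n.
log_6(6) = 1, so n^(log_b(a)) = n.
f(n) = Theta(n), so Case 2 applies.
T(n) = Theta(n log n).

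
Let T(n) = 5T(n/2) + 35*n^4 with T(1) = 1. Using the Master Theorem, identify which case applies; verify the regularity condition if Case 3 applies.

a=5, b=2, f(n)=35*n^4.
log_2(5) = 2.322 < 4.
f(n) = Omega(n^(2.322+epsilon)) for some epsilon > 0, so Case 3 is the candidate.
Regularity: a*f(n/b) = 5*35*(n/2)^4 = (5/16)*35*n^4 <= c*f(n) with c = 5/16 < 1. Satisfied.
Case 3: T(n) = Theta(n^4).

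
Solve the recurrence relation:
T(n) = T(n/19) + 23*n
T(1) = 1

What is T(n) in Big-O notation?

Geometric series: 23*n*(1 + 1/19 + 1/19^2 + ...) = O(n). T(n) = O(n).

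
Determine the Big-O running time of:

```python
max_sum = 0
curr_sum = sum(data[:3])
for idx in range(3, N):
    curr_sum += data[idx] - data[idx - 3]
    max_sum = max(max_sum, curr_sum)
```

Time complexity: O(n).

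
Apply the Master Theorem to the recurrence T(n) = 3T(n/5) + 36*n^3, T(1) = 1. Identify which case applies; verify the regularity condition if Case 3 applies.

a=3, b=5, f(n)=36*n^3.
log_5(3) = 0.6826 < 3.
f(n) = Omega(n^(0.6826+epsilon)) for some epsilon > 0, so Case 3 is the candidate.
Regularity: a*f(n/b) = 3*36*(n/5)^3 = (3/125)*36*n^3 <= c*f(n) with c = 3/125 < 1. Satisfied.
Case 3: T(n) = Theta(n^3).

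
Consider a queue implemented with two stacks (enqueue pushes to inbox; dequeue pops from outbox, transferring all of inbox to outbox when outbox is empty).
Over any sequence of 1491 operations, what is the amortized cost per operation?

Each element is pushed to inbox once, popped once, pushed to outbox once, and popped once: 4 unit operations over its lifetime. Over 1491 operations the total work is O(1491). Amortized O(1) per enqueue/dequeue.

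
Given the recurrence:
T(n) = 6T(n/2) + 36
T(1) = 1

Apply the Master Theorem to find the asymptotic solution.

a=6, b=2, f(n)=36. log_2(6) = 2.585. Case 1 of Master Theorem: T(n) = O(n^2.585).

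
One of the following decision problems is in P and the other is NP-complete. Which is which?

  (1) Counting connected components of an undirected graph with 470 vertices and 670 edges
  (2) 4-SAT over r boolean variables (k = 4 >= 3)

(1) is P: BFS/DFS visits each vertex and edge once: O(V+E).
(2) is NP-complete: 3-SAT is NP-complete (Cook-Levin); k-SAT for k>=3 reduces from 3-SAT.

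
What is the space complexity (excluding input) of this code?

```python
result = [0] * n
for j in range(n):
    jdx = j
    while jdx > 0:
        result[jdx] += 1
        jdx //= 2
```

Space complexity: O(n).
Auxiliary storage grows linearly with the input size n in the worst case.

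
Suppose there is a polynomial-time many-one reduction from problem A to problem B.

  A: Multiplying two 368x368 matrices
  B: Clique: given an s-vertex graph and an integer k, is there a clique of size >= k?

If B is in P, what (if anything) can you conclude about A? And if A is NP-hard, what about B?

A poly-time reduction A <=_p B means any A-instance can be transformed to a B-instance in poly time.
If B is in P: compose the reduction with B's poly-time algorithm to solve A in poly time, so A is in P.
If A is NP-hard: every NP problem reduces to A, which reduces to B; composing reductions, every NP problem reduces to B, so B is NP-hard.
(Here in fact A is P and B is NP-complete.)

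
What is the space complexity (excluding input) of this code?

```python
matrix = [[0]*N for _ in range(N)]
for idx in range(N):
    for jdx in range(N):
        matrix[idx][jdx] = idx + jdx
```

Space complexity: O(n^2).
A 2D structure of size n x n is allocated.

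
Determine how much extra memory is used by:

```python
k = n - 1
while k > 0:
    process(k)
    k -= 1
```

Space complexity: O(1).
Only a constant amount of auxiliary storage is used; nothing grows with n.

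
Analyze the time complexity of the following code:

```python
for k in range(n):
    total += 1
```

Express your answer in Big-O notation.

Time complexity: O(n).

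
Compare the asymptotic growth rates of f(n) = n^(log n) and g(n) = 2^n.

g(n) = 2^n grows faster: take logs: log(n^(log n)) = (log n)^2, log(2^n) = n log 2; n dominates (log n)^2.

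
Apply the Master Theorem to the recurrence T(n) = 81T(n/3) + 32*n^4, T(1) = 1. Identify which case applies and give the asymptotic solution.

a=81, b=3, f(n)=32*n^4.
log_3(81) = 4, so n^(log_b(a)) = n^4.
f(n) = Theta(n^4), so Case 2 applies.
T(n) = Theta(n^4 log n).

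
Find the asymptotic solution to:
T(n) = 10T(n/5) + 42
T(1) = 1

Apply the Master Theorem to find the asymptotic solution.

a=10, b=5, f(n)=42. log_5(10) = 1.431. Case 1 of Master Theorem: T(n) = O(n^1.431).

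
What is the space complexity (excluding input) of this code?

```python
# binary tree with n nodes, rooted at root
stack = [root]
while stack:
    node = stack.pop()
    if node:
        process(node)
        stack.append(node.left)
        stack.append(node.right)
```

Space complexity: O(n).
Auxiliary storage grows linearly with the input size n in the worst case.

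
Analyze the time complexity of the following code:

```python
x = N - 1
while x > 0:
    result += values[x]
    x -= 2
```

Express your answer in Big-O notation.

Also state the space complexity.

Time complexity: O(n).
Space complexity: O(1).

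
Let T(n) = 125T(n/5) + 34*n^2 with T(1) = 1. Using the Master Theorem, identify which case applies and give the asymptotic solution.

a=125, b=5, f(n)=34*n^2.
log_5(125) = 3 > 2.
Since f(n) = O(n^2) is polynomially smaller than n^3, Case 1 applies.
T(n) = Theta(n^3).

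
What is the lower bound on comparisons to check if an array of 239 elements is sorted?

To verify 239 elements are sorted, we must compare each consecutive pair. Skipping any pair allows an adversary to swap them. Therefore 238 comparisons are necessary and sufficient.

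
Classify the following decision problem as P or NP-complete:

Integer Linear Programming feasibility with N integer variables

This problem is NP-complete: ILP feasibility is NP-complete (LP relaxation is in P).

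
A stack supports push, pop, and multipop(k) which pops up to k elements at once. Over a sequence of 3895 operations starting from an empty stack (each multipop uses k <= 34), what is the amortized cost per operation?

Each element is pushed exactly once and popped at most once (whether by pop or as part of a multipop). So the total number of individual pops over the whole sequence is at most the number of pushes, which is at most 3895. Total work <= 2 * 3895, hence O(1) amortized per operation.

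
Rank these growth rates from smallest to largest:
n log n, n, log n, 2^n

Ordered by growth rate: log n < n < n log n < 2^n.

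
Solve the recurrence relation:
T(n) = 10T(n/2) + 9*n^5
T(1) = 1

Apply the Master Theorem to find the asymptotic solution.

a=10, b=2, f(n)=9*n^5. log_2(10) = 3.322 < 5. Case 3: T(n) = O(n^5).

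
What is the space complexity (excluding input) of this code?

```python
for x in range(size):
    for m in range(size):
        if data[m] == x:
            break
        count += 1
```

Space complexity: O(1).
Only a constant amount of auxiliary storage is used; nothing grows with n.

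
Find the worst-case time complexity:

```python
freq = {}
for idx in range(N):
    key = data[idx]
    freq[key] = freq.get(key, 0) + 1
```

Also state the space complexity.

Time complexity: O(n).
Space complexity: O(n).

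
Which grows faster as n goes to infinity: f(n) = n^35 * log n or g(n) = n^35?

f(n) = n^35 * log n grows faster: extra log n factor -> infinity.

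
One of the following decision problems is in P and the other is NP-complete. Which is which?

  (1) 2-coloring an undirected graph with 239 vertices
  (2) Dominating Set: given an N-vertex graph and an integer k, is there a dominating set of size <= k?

(1) is P: 2-coloring is bipartiteness testing via BFS, O(V+E).
(2) is NP-complete: reduces from Set Cover (with k part of the input).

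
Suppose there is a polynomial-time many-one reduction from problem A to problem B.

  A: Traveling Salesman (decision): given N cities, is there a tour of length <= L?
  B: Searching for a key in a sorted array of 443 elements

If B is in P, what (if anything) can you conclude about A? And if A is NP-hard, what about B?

A poly-time reduction A <=_p B means any A-instance can be transformed to a B-instance in poly time.
If B is in P: compose the reduction with B's poly-time algorithm to solve A in poly time, so A is in P.
If A is NP-hard: every NP problem reduces to A, which reduces to B; composing reductions, every NP problem reduces to B, so B is NP-hard.
(Here in fact A is NP-complete and B is in P, so no such reduction is known -- its existence would imply P = NP; the analysis concerns only what the assumed reduction would or would not let you conclude.)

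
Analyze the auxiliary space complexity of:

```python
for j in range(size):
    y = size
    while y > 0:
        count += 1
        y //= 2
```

Space complexity: O(1).
Only a constant amount of auxiliary storage is used; nothing grows with n.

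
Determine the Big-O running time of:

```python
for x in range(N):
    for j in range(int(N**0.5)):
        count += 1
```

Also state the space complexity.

Time complexity: O(n * sqrt(n)).
Space complexity: O(1).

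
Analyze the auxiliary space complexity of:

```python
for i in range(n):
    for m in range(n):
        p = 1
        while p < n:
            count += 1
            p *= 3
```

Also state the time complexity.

Space complexity: O(1).
Only a constant amount of auxiliary storage is used; nothing grows with n.
Time complexity: O(n^2 log n).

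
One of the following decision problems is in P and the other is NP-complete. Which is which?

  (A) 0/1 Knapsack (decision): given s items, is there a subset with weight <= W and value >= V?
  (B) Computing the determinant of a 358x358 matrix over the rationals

(A) is NP-complete: reduces from Subset Sum.
(B) is P: Gaussian elimination runs in O(n^3).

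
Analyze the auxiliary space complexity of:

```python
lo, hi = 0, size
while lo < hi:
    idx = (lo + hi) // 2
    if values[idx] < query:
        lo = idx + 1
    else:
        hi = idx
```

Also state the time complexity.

Space complexity: O(1).
Only a constant amount of auxiliary storage is used; nothing grows with n.
Time complexity: O(log n).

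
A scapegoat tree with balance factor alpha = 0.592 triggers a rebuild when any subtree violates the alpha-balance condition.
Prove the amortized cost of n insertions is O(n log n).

Define potential Phi = c * sum of |size(left(v)) - size(right(v))| over all nodes. An insertion at depth d costs O(d) = O(log n) and increases Phi by O(log n). When a rebuild of subtree of size s occurs, it costs O(s) but reduces Phi by Omega(s). With alpha = 0.592, between rebuilds Omega(s) insertions must occur. Amortized cost per insertion: O(log n).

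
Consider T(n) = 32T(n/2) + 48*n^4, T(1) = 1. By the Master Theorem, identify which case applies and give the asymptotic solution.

a=32, b=2, f(n)=48*n^4.
log_2(32) = 5 > 4.
Since f(n) = O(n^4) is polynomially smaller than n^5, Case 1 applies.
T(n) = Theta(n^5).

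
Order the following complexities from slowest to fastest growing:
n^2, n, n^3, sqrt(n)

Ordered by growth rate: sqrt(n) < n < n^2 < n^3.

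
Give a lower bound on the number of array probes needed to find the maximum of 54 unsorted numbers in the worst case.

Adversary: any unprobed cell could hold a value larger than everything seen so far. If fewer than 54 cells are probed, the adversary places the max in an unprobed cell. So all 54 cells must be examined; together with 54-1 comparisons this is tight.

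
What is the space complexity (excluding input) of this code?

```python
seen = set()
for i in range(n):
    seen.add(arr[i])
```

Space complexity: O(n).
Auxiliary storage grows linearly with the input size n in the worst case.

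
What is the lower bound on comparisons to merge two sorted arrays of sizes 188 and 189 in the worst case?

Adversary: with |188 - 189| <= 1 the inputs can be fully interleaved so that every adjacent pair in the merged output comes from different arrays. Then each of the 376 adjacent pairs must be directly compared, or the algorithm cannot determine their relative order. Standard merge meets this bound.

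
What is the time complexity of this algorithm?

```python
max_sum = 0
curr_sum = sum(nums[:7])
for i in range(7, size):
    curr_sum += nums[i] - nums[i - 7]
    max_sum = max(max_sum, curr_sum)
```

Time complexity: O(n).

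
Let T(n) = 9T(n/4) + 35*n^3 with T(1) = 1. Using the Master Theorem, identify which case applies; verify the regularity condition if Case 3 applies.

a=9, b=4, f(n)=35*n^3.
log_4(9) = 1.585 < 3.
f(n) = Omega(n^(1.585+epsilon)) for some epsilon > 0, so Case 3 is the candidate.
Regularity: a*f(n/b) = 9*35*(n/4)^3 = (9/64)*35*n^3 <= c*f(n) with c = 9/64 < 1. Satisfied.
Case 3: T(n) = Theta(n^3).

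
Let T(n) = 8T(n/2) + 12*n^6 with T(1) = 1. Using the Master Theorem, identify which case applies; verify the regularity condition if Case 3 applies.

a=8, b=2, f(n)=12*n^6.
log_2(8) = 3 < 6.
f(n) = Omega(n^(3+epsilon)) for some epsilon > 0, so Case 3 is the candidate.
Regularity: a*f(n/b) = 8*12*(n/2)^6 = (8/64)*12*n^6 <= c*f(n) with c = 8/64 < 1. Satisfied.
Case 3: T(n) = Theta(n^6).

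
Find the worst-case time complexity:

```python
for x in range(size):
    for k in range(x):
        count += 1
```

Time complexity: O(n^2).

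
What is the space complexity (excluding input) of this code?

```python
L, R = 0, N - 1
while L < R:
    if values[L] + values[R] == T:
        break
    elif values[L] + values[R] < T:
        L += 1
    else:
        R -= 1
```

Space complexity: O(1).
Only a constant amount of auxiliary storage is used; nothing grows with n.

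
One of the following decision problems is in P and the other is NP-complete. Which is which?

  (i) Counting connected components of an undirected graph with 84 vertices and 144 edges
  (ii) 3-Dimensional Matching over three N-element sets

(i) is P: BFS/DFS visits each vertex and edge once: O(V+E).
(ii) is NP-complete: one of Karp's 21 NP-complete problems.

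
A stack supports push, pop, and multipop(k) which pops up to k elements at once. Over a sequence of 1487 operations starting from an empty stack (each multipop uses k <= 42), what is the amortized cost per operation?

Each element is pushed exactly once and popped at most once (whether by pop or as part of a multipop). So the total number of individual pops over the whole sequence is at most the number of pushes, which is at most 1487. Total work <= 2 * 1487, hence O(1) amortized per operation.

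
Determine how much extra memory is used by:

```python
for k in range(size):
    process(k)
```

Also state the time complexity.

Space complexity: O(1).
Only a constant amount of auxiliary storage is used; nothing grows with n.
Time complexity: O(n).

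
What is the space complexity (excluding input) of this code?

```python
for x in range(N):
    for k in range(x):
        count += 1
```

Space complexity: O(1).
Only a constant amount of auxiliary storage is used; nothing grows with n.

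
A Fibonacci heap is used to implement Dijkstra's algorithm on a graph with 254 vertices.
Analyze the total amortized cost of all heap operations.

Dijkstra performs 254 insert, 254 extract-min, and at most E decrease-key operations. With Fibonacci heap: insert O(1) amortized, extract-min O(log n) amortized, decrease-key O(1) amortized. Total with n = 254: O(n * 1 + n * log n + E * 1) = O(n log n + E).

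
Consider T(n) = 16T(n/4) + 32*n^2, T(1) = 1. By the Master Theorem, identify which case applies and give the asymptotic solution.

a=16, b=4, f(n)=32*n^2.
log_4(16) = 2, so n^(log_b(a)) = n^2.
f(n) = Theta(n^2), so Case 2 applies.
T(n) = Theta(n^2 log n).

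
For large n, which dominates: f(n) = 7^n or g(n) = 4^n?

f(n) = 7^n grows faster: (7/4)^n -> infinity since 7/4 > 1.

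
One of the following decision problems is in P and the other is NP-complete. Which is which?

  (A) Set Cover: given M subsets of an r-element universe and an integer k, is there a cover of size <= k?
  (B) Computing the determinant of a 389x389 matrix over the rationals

(A) is NP-complete: one of Karp's 21 NP-complete problems (with k part of the input).
(B) is P: Gaussian elimination runs in O(n^3).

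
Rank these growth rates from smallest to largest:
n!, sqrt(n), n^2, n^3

Ordered by growth rate: sqrt(n) < n^2 < n^3 < n!.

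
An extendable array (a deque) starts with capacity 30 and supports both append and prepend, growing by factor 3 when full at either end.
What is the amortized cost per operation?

Growth at either end copies all elements; capacities form a geometric sequence with ratio 3, so total copy cost over n operations is O(n) (two geometric series). Amortized O(1).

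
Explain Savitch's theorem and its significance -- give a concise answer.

Savitch's theorem states that NSPACE(f(n)) is contained in DSPACE(f(n)^2) for f(n) >= log n. In particular, NPSPACE = PSPACE, meaning nondeterminism does not significantly help for space-bounded computation. This contrasts with time, where we do not know if P = NP.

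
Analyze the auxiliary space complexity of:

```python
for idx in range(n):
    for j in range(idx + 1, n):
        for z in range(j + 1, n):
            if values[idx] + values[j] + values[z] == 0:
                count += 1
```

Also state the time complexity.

Space complexity: O(1).
Only a constant amount of auxiliary storage is used; nothing grows with n.
Time complexity: O(n^3).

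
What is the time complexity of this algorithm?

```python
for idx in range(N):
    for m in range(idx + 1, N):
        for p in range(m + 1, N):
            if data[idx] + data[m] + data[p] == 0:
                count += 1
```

Time complexity: O(n^3).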